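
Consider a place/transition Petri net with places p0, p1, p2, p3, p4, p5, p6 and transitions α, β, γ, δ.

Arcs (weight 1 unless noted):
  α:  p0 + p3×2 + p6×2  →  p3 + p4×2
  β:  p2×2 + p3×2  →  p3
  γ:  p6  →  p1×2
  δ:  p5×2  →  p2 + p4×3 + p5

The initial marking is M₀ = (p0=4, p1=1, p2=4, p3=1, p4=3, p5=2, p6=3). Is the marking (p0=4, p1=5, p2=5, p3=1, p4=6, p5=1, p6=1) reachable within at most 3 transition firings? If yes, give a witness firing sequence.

YES — reachable via ⟨γ, γ, δ⟩ (3 firings)

step 1: fire γ:  (p0=4, p1=1, p2=4, p3=1, p4=3, p5=2, p6=3) → (p0=4, p1=3, p2=4, p3=1, p4=3, p5=2, p6=2)
step 2: fire γ:  (p0=4, p1=3, p2=4, p3=1, p4=3, p5=2, p6=2) → (p0=4, p1=5, p2=4, p3=1, p4=3, p5=2, p6=1)
step 3: fire δ:  (p0=4, p1=5, p2=4, p3=1, p4=3, p5=2, p6=1) → (p0=4, p1=5, p2=5, p3=1, p4=6, p5=1, p6=1)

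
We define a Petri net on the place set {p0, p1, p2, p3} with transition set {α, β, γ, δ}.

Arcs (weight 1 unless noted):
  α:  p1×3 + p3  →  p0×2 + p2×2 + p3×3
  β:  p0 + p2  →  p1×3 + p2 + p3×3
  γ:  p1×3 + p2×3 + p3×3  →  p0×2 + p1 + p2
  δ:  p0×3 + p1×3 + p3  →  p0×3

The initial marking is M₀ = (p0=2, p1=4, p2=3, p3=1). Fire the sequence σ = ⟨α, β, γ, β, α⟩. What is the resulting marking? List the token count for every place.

(p0=6, p1=2, p2=5, p3=8)

step 1: fire α:  (p0=2, p1=4, p2=3, p3=1) → (p0=4, p1=1, p2=5, p3=3)
step 2: fire β:  (p0=4, p1=1, p2=5, p3=3) → (p0=3, p1=4, p2=5, p3=6)
step 3: fire γ:  (p0=3, p1=4, p2=5, p3=6) → (p0=5, p1=2, p2=3, p3=3)
step 4: fire β:  (p0=5, p1=2, p2=3, p3=3) → (p0=4, p1=5, p2=3, p3=6)
step 5: fire α:  (p0=4, p1=5, p2=3, p3=6) → (p0=6, p1=2, p2=5, p3=8)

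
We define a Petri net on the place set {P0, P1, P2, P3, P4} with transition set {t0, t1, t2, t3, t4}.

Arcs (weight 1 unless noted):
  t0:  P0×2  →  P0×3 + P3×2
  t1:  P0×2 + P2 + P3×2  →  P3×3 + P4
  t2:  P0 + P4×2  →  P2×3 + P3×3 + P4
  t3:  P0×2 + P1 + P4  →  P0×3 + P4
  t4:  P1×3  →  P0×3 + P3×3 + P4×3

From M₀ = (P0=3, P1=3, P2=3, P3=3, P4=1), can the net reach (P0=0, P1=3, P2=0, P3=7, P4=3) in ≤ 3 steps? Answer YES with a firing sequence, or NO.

NO — not reachable within 3 firings

depth 0: 1 marking
depth 1: 5 markings reached so far
depth 2: 14 markings reached so far
depth 3: 31 markings reached so far
target is not among the 31 markings reachable within 3 steps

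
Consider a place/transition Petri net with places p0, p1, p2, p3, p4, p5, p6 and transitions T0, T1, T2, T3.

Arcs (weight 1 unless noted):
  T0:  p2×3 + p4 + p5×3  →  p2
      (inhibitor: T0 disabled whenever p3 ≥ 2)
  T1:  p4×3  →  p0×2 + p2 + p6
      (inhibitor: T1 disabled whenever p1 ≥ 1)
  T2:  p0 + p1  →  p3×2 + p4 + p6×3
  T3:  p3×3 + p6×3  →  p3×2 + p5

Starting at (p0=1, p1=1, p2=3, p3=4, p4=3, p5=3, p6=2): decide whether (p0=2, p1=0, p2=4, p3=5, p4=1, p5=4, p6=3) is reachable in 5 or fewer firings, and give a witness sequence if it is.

YES — reachable via ⟨T2, T1, T3⟩ (3 firings)

step 1: fire T2:  (p0=1, p1=1, p2=3, p3=4, p4=3, p5=3, p6=2) → (p0=0, p1=0, p2=3, p3=6, p4=4, p5=3, p6=5)
step 2: fire T1:  (p0=0, p1=0, p2=3, p3=6, p4=4, p5=3, p6=5) → (p0=2, p1=0, p2=4, p3=6, p4=1, p5=3, p6=6)
step 3: fire T3:  (p0=2, p1=0, p2=4, p3=6, p4=1, p5=3, p6=6) → (p0=2, p1=0, p2=4, p3=5, p4=1, p5=4, p6=3)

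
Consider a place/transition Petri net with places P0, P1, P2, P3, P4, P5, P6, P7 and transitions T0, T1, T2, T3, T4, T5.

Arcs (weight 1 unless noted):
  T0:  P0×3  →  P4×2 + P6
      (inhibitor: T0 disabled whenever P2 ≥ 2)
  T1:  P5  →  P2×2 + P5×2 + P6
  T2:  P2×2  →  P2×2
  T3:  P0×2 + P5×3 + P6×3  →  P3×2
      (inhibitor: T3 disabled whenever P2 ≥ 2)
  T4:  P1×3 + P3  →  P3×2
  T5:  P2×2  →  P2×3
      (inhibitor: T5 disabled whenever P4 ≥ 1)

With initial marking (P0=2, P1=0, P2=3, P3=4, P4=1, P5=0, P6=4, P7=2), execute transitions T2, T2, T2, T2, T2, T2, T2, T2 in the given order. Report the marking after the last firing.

(P0=2, P1=0, P2=3, P3=4, P4=1, P5=0, P6=4, P7=2)

step 1: fire T2:  (P0=2, P1=0, P2=3, P3=4, P4=1, P5=0, P6=4, P7=2) → (P0=2, P1=0, P2=3, P3=4, P4=1, P5=0, P6=4, P7=2)
step 2: fire T2:  (P0=2, P1=0, P2=3, P3=4, P4=1, P5=0, P6=4, P7=2) → (P0=2, P1=0, P2=3, P3=4, P4=1, P5=0, P6=4, P7=2)
step 3: fire T2:  (P0=2, P1=0, P2=3, P3=4, P4=1, P5=0, P6=4, P7=2) → (P0=2, P1=0, P2=3, P3=4, P4=1, P5=0, P6=4, P7=2)
step 4: fire T2:  (P0=2, P1=0, P2=3, P3=4, P4=1, P5=0, P6=4, P7=2) → (P0=2, P1=0, P2=3, P3=4, P4=1, P5=0, P6=4, P7=2)
step 5: fire T2:  (P0=2, P1=0, P2=3, P3=4, P4=1, P5=0, P6=4, P7=2) → (P0=2, P1=0, P2=3, P3=4, P4=1, P5=0, P6=4, P7=2)
step 6: fire T2:  (P0=2, P1=0, P2=3, P3=4, P4=1, P5=0, P6=4, P7=2) → (P0=2, P1=0, P2=3, P3=4, P4=1, P5=0, P6=4, P7=2)
step 7: fire T2:  (P0=2, P1=0, P2=3, P3=4, P4=1, P5=0, P6=4, P7=2) → (P0=2, P1=0, P2=3, P3=4, P4=1, P5=0, P6=4, P7=2)
step 8: fire T2:  (P0=2, P1=0, P2=3, P3=4, P4=1, P5=0, P6=4, P7=2) → (P0=2, P1=0, P2=3, P3=4, P4=1, P5=0, P6=4, P7=2)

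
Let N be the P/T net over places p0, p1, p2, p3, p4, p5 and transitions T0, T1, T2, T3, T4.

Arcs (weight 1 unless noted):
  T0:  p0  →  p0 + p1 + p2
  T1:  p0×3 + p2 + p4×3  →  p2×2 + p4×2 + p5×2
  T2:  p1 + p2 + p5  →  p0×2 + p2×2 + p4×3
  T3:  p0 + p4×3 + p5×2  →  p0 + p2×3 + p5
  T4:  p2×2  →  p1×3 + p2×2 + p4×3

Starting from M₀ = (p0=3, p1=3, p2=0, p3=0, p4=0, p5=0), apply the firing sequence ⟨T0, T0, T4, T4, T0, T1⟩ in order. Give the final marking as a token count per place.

step 1: fire T0:  (p0=3, p1=3, p2=0, p3=0, p4=0, p5=0) → (p0=3, p1=4, p2=1, p3=0, p4=0, p5=0)
step 2: fire T0:  (p0=3, p1=4, p2=1, p3=0, p4=0, p5=0) → (p0=3, p1=5, p2=2, p3=0, p4=0, p5=0)
step 3: fire T4:  (p0=3, p1=5, p2=2, p3=0, p4=0, p5=0) → (p0=3, p1=8, p2=2, p3=0, p4=3, p5=0)
step 4: fire T4:  (p0=3, p1=8, p2=2, p3=0, p4=3, p5=0) → (p0=3, p1=11, p2=2, p3=0, p4=6, p5=0)
step 5: fire T0:  (p0=3, p1=11, p2=2, p3=0, p4=6, p5=0) → (p0=3, p1=12, p2=3, p3=0, p4=6, p5=0)
step 6: fire T1:  (p0=3, p1=12, p2=3, p3=0, p4=6, p5=0) → (p0=0, p1=12, p2=4, p3=0, p4=5, p5=2)

(p0=0, p1=12, p2=4, p3=0, p4=5, p5=2)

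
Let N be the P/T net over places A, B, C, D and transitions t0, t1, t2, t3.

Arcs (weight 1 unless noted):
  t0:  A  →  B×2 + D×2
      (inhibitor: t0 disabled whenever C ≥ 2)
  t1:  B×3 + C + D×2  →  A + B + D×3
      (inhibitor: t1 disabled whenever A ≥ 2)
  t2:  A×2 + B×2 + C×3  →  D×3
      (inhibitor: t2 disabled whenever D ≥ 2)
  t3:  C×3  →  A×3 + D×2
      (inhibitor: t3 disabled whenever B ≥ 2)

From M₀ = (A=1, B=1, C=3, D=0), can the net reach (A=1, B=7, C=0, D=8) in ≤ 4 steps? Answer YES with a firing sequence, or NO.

step 1: fire t3:  (A=1, B=1, C=3, D=0) → (A=4, B=1, C=0, D=2)
step 2: fire t0:  (A=4, B=1, C=0, D=2) → (A=3, B=3, C=0, D=4)
step 3: fire t0:  (A=3, B=3, C=0, D=4) → (A=2, B=5, C=0, D=6)
step 4: fire t0:  (A=2, B=5, C=0, D=6) → (A=1, B=7, C=0, D=8)

YES — reachable via ⟨t3, t0, t0, t0⟩ (4 firings)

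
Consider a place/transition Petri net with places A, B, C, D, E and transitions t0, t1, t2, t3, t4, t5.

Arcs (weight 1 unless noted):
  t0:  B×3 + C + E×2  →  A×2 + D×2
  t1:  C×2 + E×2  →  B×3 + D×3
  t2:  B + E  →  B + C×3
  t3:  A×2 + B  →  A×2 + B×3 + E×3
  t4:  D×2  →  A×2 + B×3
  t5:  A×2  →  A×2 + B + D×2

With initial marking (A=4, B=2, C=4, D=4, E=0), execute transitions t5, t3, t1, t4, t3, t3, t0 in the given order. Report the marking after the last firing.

(A=8, B=12, C=1, D=9, E=5)

step 1: fire t5:  (A=4, B=2, C=4, D=4, E=0) → (A=4, B=3, C=4, D=6, E=0)
step 2: fire t3:  (A=4, B=3, C=4, D=6, E=0) → (A=4, B=5, C=4, D=6, E=3)
step 3: fire t1:  (A=4, B=5, C=4, D=6, E=3) → (A=4, B=8, C=2, D=9, E=1)
step 4: fire t4:  (A=4, B=8, C=2, D=9, E=1) → (A=6, B=11, C=2, D=7, E=1)
step 5: fire t3:  (A=6, B=11, C=2, D=7, E=1) → (A=6, B=13, C=2, D=7, E=4)
step 6: fire t3:  (A=6, B=13, C=2, D=7, E=4) → (A=6, B=15, C=2, D=7, E=7)
step 7: fire t0:  (A=6, B=15, C=2, D=7, E=7) → (A=8, B=12, C=1, D=9, E=5)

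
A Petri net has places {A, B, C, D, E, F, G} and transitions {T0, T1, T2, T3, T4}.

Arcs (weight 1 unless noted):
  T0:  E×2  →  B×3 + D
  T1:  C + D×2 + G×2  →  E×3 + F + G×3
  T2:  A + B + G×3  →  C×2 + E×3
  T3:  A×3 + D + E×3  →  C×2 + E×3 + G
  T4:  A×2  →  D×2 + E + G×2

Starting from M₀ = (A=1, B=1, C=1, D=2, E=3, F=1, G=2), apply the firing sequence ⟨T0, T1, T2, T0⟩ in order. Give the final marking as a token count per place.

step 1: fire T0:  (A=1, B=1, C=1, D=2, E=3, F=1, G=2) → (A=1, B=4, C=1, D=3, E=1, F=1, G=2)
step 2: fire T1:  (A=1, B=4, C=1, D=3, E=1, F=1, G=2) → (A=1, B=4, C=0, D=1, E=4, F=2, G=3)
step 3: fire T2:  (A=1, B=4, C=0, D=1, E=4, F=2, G=3) → (A=0, B=3, C=2, D=1, E=7, F=2, G=0)
step 4: fire T0:  (A=0, B=3, C=2, D=1, E=7, F=2, G=0) → (A=0, B=6, C=2, D=2, E=5, F=2, G=0)

(A=0, B=6, C=2, D=2, E=5, F=2, G=0)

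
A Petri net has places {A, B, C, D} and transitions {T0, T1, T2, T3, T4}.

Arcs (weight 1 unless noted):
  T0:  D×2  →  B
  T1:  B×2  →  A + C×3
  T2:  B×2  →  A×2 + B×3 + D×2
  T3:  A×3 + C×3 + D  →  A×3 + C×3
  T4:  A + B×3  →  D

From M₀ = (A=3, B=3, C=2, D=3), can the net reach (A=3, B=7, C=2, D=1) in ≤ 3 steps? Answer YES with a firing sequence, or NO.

NO — not reachable within 3 firings

depth 0: 1 marking
depth 1: 5 markings reached so far
depth 2: 12 markings reached so far
depth 3: 25 markings reached so far
target is not among the 25 markings reachable within 3 steps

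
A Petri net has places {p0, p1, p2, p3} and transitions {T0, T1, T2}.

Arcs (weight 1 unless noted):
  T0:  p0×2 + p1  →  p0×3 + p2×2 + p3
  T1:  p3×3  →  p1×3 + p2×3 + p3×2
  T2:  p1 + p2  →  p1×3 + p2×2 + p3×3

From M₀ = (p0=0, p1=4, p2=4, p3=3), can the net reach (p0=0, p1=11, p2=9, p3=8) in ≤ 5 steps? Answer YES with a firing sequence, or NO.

YES — reachable via ⟨T1, T2, T2⟩ (3 firings)

step 1: fire T1:  (p0=0, p1=4, p2=4, p3=3) → (p0=0, p1=7, p2=7, p3=2)
step 2: fire T2:  (p0=0, p1=7, p2=7, p3=2) → (p0=0, p1=9, p2=8, p3=5)
step 3: fire T2:  (p0=0, p1=9, p2=8, p3=5) → (p0=0, p1=11, p2=9, p3=8)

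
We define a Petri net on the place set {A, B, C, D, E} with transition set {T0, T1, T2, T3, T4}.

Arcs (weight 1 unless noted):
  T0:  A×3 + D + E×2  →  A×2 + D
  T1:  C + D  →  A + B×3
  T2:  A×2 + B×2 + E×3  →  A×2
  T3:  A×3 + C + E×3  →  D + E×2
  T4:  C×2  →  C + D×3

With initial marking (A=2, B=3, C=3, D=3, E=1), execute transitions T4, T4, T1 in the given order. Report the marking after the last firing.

step 1: fire T4:  (A=2, B=3, C=3, D=3, E=1) → (A=2, B=3, C=2, D=6, E=1)
step 2: fire T4:  (A=2, B=3, C=2, D=6, E=1) → (A=2, B=3, C=1, D=9, E=1)
step 3: fire T1:  (A=2, B=3, C=1, D=9, E=1) → (A=3, B=6, C=0, D=8, E=1)

(A=3, B=6, C=0, D=8, E=1)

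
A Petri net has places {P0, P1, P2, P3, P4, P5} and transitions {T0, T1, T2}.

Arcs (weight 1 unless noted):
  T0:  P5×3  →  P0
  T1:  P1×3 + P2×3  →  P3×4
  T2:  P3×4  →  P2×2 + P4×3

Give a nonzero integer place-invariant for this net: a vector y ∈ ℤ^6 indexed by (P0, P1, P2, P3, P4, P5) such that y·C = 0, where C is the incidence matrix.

y = (P0:0, P1:2, P2:-6, P3:-3, P4:0, P5:0)

Incidence matrix C (rows=places, cols=transitions):
       T0   T1   T2
   P0   1    0    0
   P1   0   -3    0
   P2   0   -3    2
   P3   0    4   -4
   P4   0    0    3
   P5  -3    0    0

Candidate y = [0, 2, -6, -3, 0, 0]; check y·C column-wise:
  col T0: 0·1 + 2·0 + -6·0 + -3·0 + 0·-3 = 0
  col T1: 2·-3 + -6·-3 + -3·4 = 0
  col T2: 2·0 + -6·2 + -3·-4 + 0·3 = 0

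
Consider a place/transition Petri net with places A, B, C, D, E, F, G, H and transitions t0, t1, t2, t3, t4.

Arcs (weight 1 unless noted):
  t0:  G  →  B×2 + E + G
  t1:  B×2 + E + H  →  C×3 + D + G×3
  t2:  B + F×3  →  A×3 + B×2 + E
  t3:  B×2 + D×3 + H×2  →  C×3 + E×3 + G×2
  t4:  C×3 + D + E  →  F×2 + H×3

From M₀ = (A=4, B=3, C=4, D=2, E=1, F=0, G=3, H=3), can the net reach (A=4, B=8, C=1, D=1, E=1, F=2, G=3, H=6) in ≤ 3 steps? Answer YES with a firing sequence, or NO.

NO — not reachable within 3 firings

depth 0: 1 marking
depth 1: 4 markings reached so far
depth 2: 7 markings reached so far
depth 3: 13 markings reached so far
target is not among the 13 markings reachable within 3 steps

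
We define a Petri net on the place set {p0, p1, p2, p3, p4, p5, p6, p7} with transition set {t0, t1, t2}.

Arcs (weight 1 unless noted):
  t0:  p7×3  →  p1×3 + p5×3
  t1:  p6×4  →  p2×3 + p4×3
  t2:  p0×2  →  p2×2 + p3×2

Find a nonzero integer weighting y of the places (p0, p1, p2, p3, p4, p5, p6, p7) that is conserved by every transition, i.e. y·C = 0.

Incidence matrix C (rows=places, cols=transitions):
       t0   t1   t2
   p0   0    0   -2
   p1   3    0    0
   p2   0    3    2
   p3   0    0    2
   p4   0    3    0
   p5   3    0    0
   p6   0   -4    0
   p7  -3    0    0

Candidate y = [1, 0, 0, 1, 0, 0, 0, 0]; check y·C column-wise:
  col t0: 1·0 + 0·3 + 1·0 + 0·3 + 0·-3 = 0
  col t1: 1·0 + 0·3 + 1·0 + 0·3 + 0·-4 = 0
  col t2: 1·-2 + 0·2 + 1·2 = 0

y = (p0:1, p1:0, p2:0, p3:1, p4:0, p5:0, p6:0, p7:0)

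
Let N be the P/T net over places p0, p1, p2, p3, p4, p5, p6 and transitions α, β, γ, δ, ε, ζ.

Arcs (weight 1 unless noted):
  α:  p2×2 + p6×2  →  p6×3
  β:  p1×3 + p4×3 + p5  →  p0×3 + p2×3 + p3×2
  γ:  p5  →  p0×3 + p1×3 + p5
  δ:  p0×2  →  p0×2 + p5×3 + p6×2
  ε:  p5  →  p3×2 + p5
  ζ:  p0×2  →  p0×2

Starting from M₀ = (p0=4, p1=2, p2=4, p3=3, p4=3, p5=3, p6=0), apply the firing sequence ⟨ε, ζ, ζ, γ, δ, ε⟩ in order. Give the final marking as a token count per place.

(p0=7, p1=5, p2=4, p3=7, p4=3, p5=6, p6=2)

step 1: fire ε:  (p0=4, p1=2, p2=4, p3=3, p4=3, p5=3, p6=0) → (p0=4, p1=2, p2=4, p3=5, p4=3, p5=3, p6=0)
step 2: fire ζ:  (p0=4, p1=2, p2=4, p3=5, p4=3, p5=3, p6=0) → (p0=4, p1=2, p2=4, p3=5, p4=3, p5=3, p6=0)
step 3: fire ζ:  (p0=4, p1=2, p2=4, p3=5, p4=3, p5=3, p6=0) → (p0=4, p1=2, p2=4, p3=5, p4=3, p5=3, p6=0)
step 4: fire γ:  (p0=4, p1=2, p2=4, p3=5, p4=3, p5=3, p6=0) → (p0=7, p1=5, p2=4, p3=5, p4=3, p5=3, p6=0)
step 5: fire δ:  (p0=7, p1=5, p2=4, p3=5, p4=3, p5=3, p6=0) → (p0=7, p1=5, p2=4, p3=5, p4=3, p5=6, p6=2)
step 6: fire ε:  (p0=7, p1=5, p2=4, p3=5, p4=3, p5=6, p6=2) → (p0=7, p1=5, p2=4, p3=7, p4=3, p5=6, p6=2)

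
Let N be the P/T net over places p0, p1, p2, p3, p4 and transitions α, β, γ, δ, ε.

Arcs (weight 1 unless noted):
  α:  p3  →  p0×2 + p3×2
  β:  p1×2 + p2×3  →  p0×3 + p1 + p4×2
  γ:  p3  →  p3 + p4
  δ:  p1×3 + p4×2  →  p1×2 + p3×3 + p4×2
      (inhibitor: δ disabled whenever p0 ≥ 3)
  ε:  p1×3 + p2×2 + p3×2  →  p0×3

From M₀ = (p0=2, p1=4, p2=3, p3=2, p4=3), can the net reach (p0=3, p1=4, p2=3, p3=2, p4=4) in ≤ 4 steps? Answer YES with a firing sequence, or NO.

depth 0: 1 marking
depth 1: 6 markings reached so far
depth 2: 18 markings reached so far
depth 3: 38 markings reached so far
depth 4: 66 markings reached so far
target is not among the 66 markings reachable within 4 steps

NO — not reachable within 4 firings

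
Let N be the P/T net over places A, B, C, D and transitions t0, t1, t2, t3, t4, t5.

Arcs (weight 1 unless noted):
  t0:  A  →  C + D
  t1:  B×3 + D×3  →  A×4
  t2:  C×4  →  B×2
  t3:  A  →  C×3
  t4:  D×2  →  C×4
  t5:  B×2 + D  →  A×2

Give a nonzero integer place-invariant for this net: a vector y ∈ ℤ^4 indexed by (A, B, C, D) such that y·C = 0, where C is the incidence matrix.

Incidence matrix C (rows=places, cols=transitions):
       t0   t1   t2   t3   t4   t5
    A  -1    4    0   -1    0    2
    B   0   -3    2    0    0   -2
    C   1    0   -4    3    4    0
    D   1   -3    0    0   -2   -1

Candidate y = [3, 2, 1, 2]; check y·C column-wise:
  col t0: 3·-1 + 2·0 + 1·1 + 2·1 = 0
  col t1: 3·4 + 2·-3 + 1·0 + 2·-3 = 0
  col t2: 3·0 + 2·2 + 1·-4 + 2·0 = 0
  col t3: 3·-1 + 2·0 + 1·3 + 2·0 = 0
  col t4: 3·0 + 2·0 + 1·4 + 2·-2 = 0
  col t5: 3·2 + 2·-2 + 1·0 + 2·-1 = 0

y = (A:3, B:2, C:1, D:2)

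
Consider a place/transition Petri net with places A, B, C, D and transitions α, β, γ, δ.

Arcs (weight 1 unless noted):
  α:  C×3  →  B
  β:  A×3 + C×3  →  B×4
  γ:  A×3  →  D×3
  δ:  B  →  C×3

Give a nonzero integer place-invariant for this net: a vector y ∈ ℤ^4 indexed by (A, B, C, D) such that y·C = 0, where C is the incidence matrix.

Incidence matrix C (rows=places, cols=transitions):
        α    β    γ    δ
    A   0   -3   -3    0
    B   1    4    0   -1
    C  -3   -3    0    3
    D   0    0    3    0

Candidate y = [3, 3, 1, 3]; check y·C column-wise:
  col α: 3·0 + 3·1 + 1·-3 + 3·0 = 0
  col β: 3·-3 + 3·4 + 1·-3 + 3·0 = 0
  col γ: 3·-3 + 3·0 + 1·0 + 3·3 = 0
  col δ: 3·0 + 3·-1 + 1·3 + 3·0 = 0

y = (A:3, B:3, C:1, D:3)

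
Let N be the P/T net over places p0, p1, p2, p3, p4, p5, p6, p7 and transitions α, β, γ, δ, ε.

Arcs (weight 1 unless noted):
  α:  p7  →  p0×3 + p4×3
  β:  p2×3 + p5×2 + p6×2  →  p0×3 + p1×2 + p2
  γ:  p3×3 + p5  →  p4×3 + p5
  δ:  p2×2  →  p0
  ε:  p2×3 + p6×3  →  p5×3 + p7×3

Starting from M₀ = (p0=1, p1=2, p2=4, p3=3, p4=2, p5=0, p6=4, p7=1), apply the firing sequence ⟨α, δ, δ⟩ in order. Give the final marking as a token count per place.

step 1: fire α:  (p0=1, p1=2, p2=4, p3=3, p4=2, p5=0, p6=4, p7=1) → (p0=4, p1=2, p2=4, p3=3, p4=5, p5=0, p6=4, p7=0)
step 2: fire δ:  (p0=4, p1=2, p2=4, p3=3, p4=5, p5=0, p6=4, p7=0) → (p0=5, p1=2, p2=2, p3=3, p4=5, p5=0, p6=4, p7=0)
step 3: fire δ:  (p0=5, p1=2, p2=2, p3=3, p4=5, p5=0, p6=4, p7=0) → (p0=6, p1=2, p2=0, p3=3, p4=5, p5=0, p6=4, p7=0)

(p0=6, p1=2, p2=0, p3=3, p4=5, p5=0, p6=4, p7=0)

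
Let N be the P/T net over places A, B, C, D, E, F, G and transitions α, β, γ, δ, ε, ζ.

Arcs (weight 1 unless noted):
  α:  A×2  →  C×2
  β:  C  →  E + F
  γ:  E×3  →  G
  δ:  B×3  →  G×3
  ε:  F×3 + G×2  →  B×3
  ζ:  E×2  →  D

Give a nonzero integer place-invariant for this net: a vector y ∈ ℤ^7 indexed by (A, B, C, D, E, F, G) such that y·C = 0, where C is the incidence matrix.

y = (A:2, B:3, C:2, D:2, E:1, F:1, G:3)

Incidence matrix C (rows=places, cols=transitions):
        α    β    γ    δ    ε    ζ
    A  -2    0    0    0    0    0
    B   0    0    0   -3    3    0
    C   2   -1    0    0    0    0
    D   0    0    0    0    0    1
    E   0    1   -3    0    0   -2
    F   0    1    0    0   -3    0
    G   0    0    1    3   -2    0

Candidate y = [2, 3, 2, 2, 1, 1, 3]; check y·C column-wise:
  col α: 2·-2 + 3·0 + 2·2 + 2·0 + 1·0 + 1·0 + 3·0 = 0
  col β: 2·0 + 3·0 + 2·-1 + 2·0 + 1·1 + 1·1 + 3·0 = 0
  col γ: 2·0 + 3·0 + 2·0 + 2·0 + 1·-3 + 1·0 + 3·1 = 0
  col δ: 2·0 + 3·-3 + 2·0 + 2·0 + 1·0 + 1·0 + 3·3 = 0
  col ε: 2·0 + 3·3 + 2·0 + 2·0 + 1·0 + 1·-3 + 3·-2 = 0
  col ζ: 2·0 + 3·0 + 2·0 + 2·1 + 1·-2 + 1·0 + 3·0 = 0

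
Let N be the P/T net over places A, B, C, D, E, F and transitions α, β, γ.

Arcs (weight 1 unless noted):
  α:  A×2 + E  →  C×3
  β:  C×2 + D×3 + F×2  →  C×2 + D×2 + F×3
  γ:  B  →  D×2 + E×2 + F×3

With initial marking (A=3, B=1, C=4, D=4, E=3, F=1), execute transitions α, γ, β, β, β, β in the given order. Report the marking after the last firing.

(A=1, B=0, C=7, D=2, E=4, F=8)

step 1: fire α:  (A=3, B=1, C=4, D=4, E=3, F=1) → (A=1, B=1, C=7, D=4, E=2, F=1)
step 2: fire γ:  (A=1, B=1, C=7, D=4, E=2, F=1) → (A=1, B=0, C=7, D=6, E=4, F=4)
step 3: fire β:  (A=1, B=0, C=7, D=6, E=4, F=4) → (A=1, B=0, C=7, D=5, E=4, F=5)
step 4: fire β:  (A=1, B=0, C=7, D=5, E=4, F=5) → (A=1, B=0, C=7, D=4, E=4, F=6)
step 5: fire β:  (A=1, B=0, C=7, D=4, E=4, F=6) → (A=1, B=0, C=7, D=3, E=4, F=7)
step 6: fire β:  (A=1, B=0, C=7, D=3, E=4, F=7) → (A=1, B=0, C=7, D=2, E=4, F=8)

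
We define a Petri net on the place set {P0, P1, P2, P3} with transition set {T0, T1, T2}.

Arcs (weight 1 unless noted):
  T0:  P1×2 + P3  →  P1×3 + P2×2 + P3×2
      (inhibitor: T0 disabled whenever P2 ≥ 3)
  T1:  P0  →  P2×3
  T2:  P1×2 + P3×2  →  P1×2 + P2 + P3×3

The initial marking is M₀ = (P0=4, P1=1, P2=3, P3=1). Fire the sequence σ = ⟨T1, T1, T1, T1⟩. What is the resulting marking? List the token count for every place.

(P0=0, P1=1, P2=15, P3=1)

step 1: fire T1:  (P0=4, P1=1, P2=3, P3=1) → (P0=3, P1=1, P2=6, P3=1)
step 2: fire T1:  (P0=3, P1=1, P2=6, P3=1) → (P0=2, P1=1, P2=9, P3=1)
step 3: fire T1:  (P0=2, P1=1, P2=9, P3=1) → (P0=1, P1=1, P2=12, P3=1)
step 4: fire T1:  (P0=1, P1=1, P2=12, P3=1) → (P0=0, P1=1, P2=15, P3=1)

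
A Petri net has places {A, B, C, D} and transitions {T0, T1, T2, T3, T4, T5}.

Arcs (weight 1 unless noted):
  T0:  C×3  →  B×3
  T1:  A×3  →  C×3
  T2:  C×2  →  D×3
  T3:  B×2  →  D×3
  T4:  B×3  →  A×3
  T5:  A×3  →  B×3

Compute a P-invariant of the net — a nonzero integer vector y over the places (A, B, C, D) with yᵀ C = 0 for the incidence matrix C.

y = (A:3, B:3, C:3, D:2)

Incidence matrix C (rows=places, cols=transitions):
       T0   T1   T2   T3   T4   T5
    A   0   -3    0    0    3   -3
    B   3    0    0   -2   -3    3
    C  -3    3   -2    0    0    0
    D   0    0    3    3    0    0

Candidate y = [3, 3, 3, 2]; check y·C column-wise:
  col T0: 3·0 + 3·3 + 3·-3 + 2·0 = 0
  col T1: 3·-3 + 3·0 + 3·3 + 2·0 = 0
  col T2: 3·0 + 3·0 + 3·-2 + 2·3 = 0
  col T3: 3·0 + 3·-2 + 3·0 + 2·3 = 0
  col T4: 3·3 + 3·-3 + 3·0 + 2·0 = 0
  col T5: 3·-3 + 3·3 + 3·0 + 2·0 = 0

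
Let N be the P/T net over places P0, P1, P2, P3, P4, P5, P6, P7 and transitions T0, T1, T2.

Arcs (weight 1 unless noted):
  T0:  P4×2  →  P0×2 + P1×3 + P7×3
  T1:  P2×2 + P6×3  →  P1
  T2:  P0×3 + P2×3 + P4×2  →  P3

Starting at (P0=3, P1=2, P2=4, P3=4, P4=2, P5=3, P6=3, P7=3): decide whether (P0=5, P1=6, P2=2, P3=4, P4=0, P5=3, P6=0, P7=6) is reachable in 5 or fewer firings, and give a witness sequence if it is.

YES — reachable via ⟨T0, T1⟩ (2 firings)

step 1: fire T0:  (P0=3, P1=2, P2=4, P3=4, P4=2, P5=3, P6=3, P7=3) → (P0=5, P1=5, P2=4, P3=4, P4=0, P5=3, P6=3, P7=6)
step 2: fire T1:  (P0=5, P1=5, P2=4, P3=4, P4=0, P5=3, P6=3, P7=6) → (P0=5, P1=6, P2=2, P3=4, P4=0, P5=3, P6=0, P7=6)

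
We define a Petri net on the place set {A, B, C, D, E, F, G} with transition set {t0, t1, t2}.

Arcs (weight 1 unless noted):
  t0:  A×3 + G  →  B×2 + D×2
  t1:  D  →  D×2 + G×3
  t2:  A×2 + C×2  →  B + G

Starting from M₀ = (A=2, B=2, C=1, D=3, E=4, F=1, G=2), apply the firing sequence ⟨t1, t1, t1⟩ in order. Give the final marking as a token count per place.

(A=2, B=2, C=1, D=6, E=4, F=1, G=11)

step 1: fire t1:  (A=2, B=2, C=1, D=3, E=4, F=1, G=2) → (A=2, B=2, C=1, D=4, E=4, F=1, G=5)
step 2: fire t1:  (A=2, B=2, C=1, D=4, E=4, F=1, G=5) → (A=2, B=2, C=1, D=5, E=4, F=1, G=8)
step 3: fire t1:  (A=2, B=2, C=1, D=5, E=4, F=1, G=8) → (A=2, B=2, C=1, D=6, E=4, F=1, G=11)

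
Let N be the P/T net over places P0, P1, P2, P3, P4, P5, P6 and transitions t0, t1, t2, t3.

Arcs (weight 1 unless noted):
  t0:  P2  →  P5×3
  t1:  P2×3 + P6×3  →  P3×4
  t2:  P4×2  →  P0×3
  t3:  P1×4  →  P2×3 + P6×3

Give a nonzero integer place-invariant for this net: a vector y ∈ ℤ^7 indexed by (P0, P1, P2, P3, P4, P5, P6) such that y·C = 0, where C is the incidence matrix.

y = (P0:2, P1:0, P2:0, P3:0, P4:3, P5:0, P6:0)

Incidence matrix C (rows=places, cols=transitions):
       t0   t1   t2   t3
   P0   0    0    3    0
   P1   0    0    0   -4
   P2  -1   -3    0    3
   P3   0    4    0    0
   P4   0    0   -2    0
   P5   3    0    0    0
   P6   0   -3    0    3

Candidate y = [2, 0, 0, 0, 3, 0, 0]; check y·C column-wise:
  col t0: 2·0 + 0·-1 + 3·0 + 0·3 = 0
  col t1: 2·0 + 0·-3 + 0·4 + 3·0 + 0·-3 = 0
  col t2: 2·3 + 3·-2 = 0
  col t3: 2·0 + 0·-4 + 0·3 + 3·0 + 0·3 = 0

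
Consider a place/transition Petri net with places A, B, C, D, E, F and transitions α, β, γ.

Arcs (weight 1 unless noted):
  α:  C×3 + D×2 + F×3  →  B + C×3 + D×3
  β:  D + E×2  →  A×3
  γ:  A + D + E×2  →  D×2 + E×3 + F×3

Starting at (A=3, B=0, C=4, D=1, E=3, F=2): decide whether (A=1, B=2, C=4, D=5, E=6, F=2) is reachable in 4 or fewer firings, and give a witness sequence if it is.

NO — not reachable within 4 firings

depth 0: 1 marking
depth 1: 3 markings reached so far
depth 2: 6 markings reached so far
depth 3: 11 markings reached so far
depth 4: 17 markings reached so far
target is not among the 17 markings reachable within 4 steps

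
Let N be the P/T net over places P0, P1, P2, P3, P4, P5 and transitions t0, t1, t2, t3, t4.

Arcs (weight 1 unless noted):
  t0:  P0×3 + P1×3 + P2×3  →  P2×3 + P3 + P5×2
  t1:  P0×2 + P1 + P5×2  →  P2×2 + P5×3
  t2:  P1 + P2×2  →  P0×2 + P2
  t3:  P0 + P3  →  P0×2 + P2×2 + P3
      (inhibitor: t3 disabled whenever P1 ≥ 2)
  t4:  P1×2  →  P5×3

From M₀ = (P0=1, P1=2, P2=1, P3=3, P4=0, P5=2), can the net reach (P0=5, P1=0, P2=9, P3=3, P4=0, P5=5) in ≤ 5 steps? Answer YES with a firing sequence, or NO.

step 1: fire t4:  (P0=1, P1=2, P2=1, P3=3, P4=0, P5=2) → (P0=1, P1=0, P2=1, P3=3, P4=0, P5=5)
step 2: fire t3:  (P0=1, P1=0, P2=1, P3=3, P4=0, P5=5) → (P0=2, P1=0, P2=3, P3=3, P4=0, P5=5)
step 3: fire t3:  (P0=2, P1=0, P2=3, P3=3, P4=0, P5=5) → (P0=3, P1=0, P2=5, P3=3, P4=0, P5=5)
step 4: fire t3:  (P0=3, P1=0, P2=5, P3=3, P4=0, P5=5) → (P0=4, P1=0, P2=7, P3=3, P4=0, P5=5)
step 5: fire t3:  (P0=4, P1=0, P2=7, P3=3, P4=0, P5=5) → (P0=5, P1=0, P2=9, P3=3, P4=0, P5=5)

YES — reachable via ⟨t4, t3, t3, t3, t3⟩ (5 firings)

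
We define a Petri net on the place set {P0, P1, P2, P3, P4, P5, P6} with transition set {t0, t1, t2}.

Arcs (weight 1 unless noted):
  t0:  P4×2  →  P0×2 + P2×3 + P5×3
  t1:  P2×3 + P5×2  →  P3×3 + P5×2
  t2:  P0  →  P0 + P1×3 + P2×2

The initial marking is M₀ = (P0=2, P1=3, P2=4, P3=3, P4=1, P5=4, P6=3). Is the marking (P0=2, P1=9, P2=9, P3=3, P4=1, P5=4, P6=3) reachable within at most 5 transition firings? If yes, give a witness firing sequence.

NO — not reachable within 5 firings

depth 0: 1 marking
depth 1: 3 markings reached so far
depth 2: 5 markings reached so far
depth 3: 8 markings reached so far
depth 4: 11 markings reached so far
depth 5: 14 markings reached so far
target is not among the 14 markings reachable within 5 steps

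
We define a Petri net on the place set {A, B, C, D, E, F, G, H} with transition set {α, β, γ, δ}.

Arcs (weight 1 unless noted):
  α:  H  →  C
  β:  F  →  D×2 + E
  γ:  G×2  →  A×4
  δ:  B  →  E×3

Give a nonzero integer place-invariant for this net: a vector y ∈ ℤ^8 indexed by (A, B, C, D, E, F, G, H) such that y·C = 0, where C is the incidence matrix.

y = (A:0, B:6, C:0, D:-1, E:2, F:0, G:0, H:0)

Incidence matrix C (rows=places, cols=transitions):
        α    β    γ    δ
    A   0    0    4    0
    B   0    0    0   -1
    C   1    0    0    0
    D   0    2    0    0
    E   0    1    0    3
    F   0   -1    0    0
    G   0    0   -2    0
    H  -1    0    0    0

Candidate y = [0, 6, 0, -1, 2, 0, 0, 0]; check y·C column-wise:
  col α: 6·0 + 0·1 + -1·0 + 2·0 + 0·-1 = 0
  col β: 6·0 + -1·2 + 2·1 + 0·-1 = 0
  col γ: 0·4 + 6·0 + -1·0 + 2·0 + 0·-2 = 0
  col δ: 6·-1 + -1·0 + 2·3 = 0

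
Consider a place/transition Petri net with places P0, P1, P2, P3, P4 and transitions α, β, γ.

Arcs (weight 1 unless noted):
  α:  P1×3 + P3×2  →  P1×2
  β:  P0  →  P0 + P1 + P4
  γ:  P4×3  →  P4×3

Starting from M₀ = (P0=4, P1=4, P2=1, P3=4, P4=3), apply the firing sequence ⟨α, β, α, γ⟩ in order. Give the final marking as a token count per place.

(P0=4, P1=3, P2=1, P3=0, P4=4)

step 1: fire α:  (P0=4, P1=4, P2=1, P3=4, P4=3) → (P0=4, P1=3, P2=1, P3=2, P4=3)
step 2: fire β:  (P0=4, P1=3, P2=1, P3=2, P4=3) → (P0=4, P1=4, P2=1, P3=2, P4=4)
step 3: fire α:  (P0=4, P1=4, P2=1, P3=2, P4=4) → (P0=4, P1=3, P2=1, P3=0, P4=4)
step 4: fire γ:  (P0=4, P1=3, P2=1, P3=0, P4=4) → (P0=4, P1=3, P2=1, P3=0, P4=4)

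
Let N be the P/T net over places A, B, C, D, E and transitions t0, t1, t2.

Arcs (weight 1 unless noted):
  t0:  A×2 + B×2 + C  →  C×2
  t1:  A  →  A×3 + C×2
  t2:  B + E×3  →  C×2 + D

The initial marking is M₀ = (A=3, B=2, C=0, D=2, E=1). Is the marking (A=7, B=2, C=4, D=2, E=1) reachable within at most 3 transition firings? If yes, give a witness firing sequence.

step 1: fire t1:  (A=3, B=2, C=0, D=2, E=1) → (A=5, B=2, C=2, D=2, E=1)
step 2: fire t1:  (A=5, B=2, C=2, D=2, E=1) → (A=7, B=2, C=4, D=2, E=1)

YES — reachable via ⟨t1, t1⟩ (2 firings)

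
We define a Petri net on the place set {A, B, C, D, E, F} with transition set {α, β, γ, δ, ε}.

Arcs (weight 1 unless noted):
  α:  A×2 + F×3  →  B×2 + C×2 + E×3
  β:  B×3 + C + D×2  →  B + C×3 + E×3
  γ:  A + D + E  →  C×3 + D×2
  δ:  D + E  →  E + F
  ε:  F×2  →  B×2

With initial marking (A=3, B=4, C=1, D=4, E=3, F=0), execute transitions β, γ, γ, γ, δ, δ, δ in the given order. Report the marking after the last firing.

step 1: fire β:  (A=3, B=4, C=1, D=4, E=3, F=0) → (A=3, B=2, C=3, D=2, E=6, F=0)
step 2: fire γ:  (A=3, B=2, C=3, D=2, E=6, F=0) → (A=2, B=2, C=6, D=3, E=5, F=0)
step 3: fire γ:  (A=2, B=2, C=6, D=3, E=5, F=0) → (A=1, B=2, C=9, D=4, E=4, F=0)
step 4: fire γ:  (A=1, B=2, C=9, D=4, E=4, F=0) → (A=0, B=2, C=12, D=5, E=3, F=0)
step 5: fire δ:  (A=0, B=2, C=12, D=5, E=3, F=0) → (A=0, B=2, C=12, D=4, E=3, F=1)
step 6: fire δ:  (A=0, B=2, C=12, D=4, E=3, F=1) → (A=0, B=2, C=12, D=3, E=3, F=2)
step 7: fire δ:  (A=0, B=2, C=12, D=3, E=3, F=2) → (A=0, B=2, C=12, D=2, E=3, F=3)

(A=0, B=2, C=12, D=2, E=3, F=3)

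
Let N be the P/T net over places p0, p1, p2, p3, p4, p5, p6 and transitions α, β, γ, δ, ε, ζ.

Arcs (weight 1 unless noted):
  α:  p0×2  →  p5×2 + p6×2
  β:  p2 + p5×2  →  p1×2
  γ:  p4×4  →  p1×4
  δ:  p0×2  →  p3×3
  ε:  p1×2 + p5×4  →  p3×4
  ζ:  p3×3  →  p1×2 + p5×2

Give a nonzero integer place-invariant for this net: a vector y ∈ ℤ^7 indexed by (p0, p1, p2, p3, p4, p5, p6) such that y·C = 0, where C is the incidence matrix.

y = (p0:3, p1:2, p2:2, p3:2, p4:2, p5:1, p6:2)

Incidence matrix C (rows=places, cols=transitions):
        α    β    γ    δ    ε    ζ
   p0  -2    0    0   -2    0    0
   p1   0    2    4    0   -2    2
   p2   0   -1    0    0    0    0
   p3   0    0    0    3    4   -3
   p4   0    0   -4    0    0    0
   p5   2   -2    0    0   -4    2
   p6   2    0    0    0    0    0

Candidate y = [3, 2, 2, 2, 2, 1, 2]; check y·C column-wise:
  col α: 3·-2 + 2·0 + 2·0 + 2·0 + 2·0 + 1·2 + 2·2 = 0
  col β: 3·0 + 2·2 + 2·-1 + 2·0 + 2·0 + 1·-2 + 2·0 = 0
  col γ: 3·0 + 2·4 + 2·0 + 2·0 + 2·-4 + 1·0 + 2·0 = 0
  col δ: 3·-2 + 2·0 + 2·0 + 2·3 + 2·0 + 1·0 + 2·0 = 0
  col ε: 3·0 + 2·-2 + 2·0 + 2·4 + 2·0 + 1·-4 + 2·0 = 0
  col ζ: 3·0 + 2·2 + 2·0 + 2·-3 + 2·0 + 1·2 + 2·0 = 0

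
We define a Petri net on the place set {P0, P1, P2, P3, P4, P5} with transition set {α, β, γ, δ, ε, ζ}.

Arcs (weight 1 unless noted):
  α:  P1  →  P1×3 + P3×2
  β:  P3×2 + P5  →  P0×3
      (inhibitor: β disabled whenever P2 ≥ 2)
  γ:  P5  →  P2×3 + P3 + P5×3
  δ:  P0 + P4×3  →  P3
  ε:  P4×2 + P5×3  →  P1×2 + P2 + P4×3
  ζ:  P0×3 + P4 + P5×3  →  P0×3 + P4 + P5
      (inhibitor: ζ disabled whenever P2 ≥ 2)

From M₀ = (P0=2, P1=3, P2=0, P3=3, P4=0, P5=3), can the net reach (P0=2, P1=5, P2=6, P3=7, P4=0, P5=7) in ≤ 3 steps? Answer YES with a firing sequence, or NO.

step 1: fire α:  (P0=2, P1=3, P2=0, P3=3, P4=0, P5=3) → (P0=2, P1=5, P2=0, P3=5, P4=0, P5=3)
step 2: fire γ:  (P0=2, P1=5, P2=0, P3=5, P4=0, P5=3) → (P0=2, P1=5, P2=3, P3=6, P4=0, P5=5)
step 3: fire γ:  (P0=2, P1=5, P2=3, P3=6, P4=0, P5=5) → (P0=2, P1=5, P2=6, P3=7, P4=0, P5=7)

YES — reachable via ⟨α, γ, γ⟩ (3 firings)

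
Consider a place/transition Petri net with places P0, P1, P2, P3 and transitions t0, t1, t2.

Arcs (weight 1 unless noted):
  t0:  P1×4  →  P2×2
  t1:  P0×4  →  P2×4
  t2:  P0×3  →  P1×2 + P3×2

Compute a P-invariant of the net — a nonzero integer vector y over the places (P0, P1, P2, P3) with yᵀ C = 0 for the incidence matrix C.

y = (P0:2, P1:1, P2:2, P3:2)

Incidence matrix C (rows=places, cols=transitions):
       t0   t1   t2
   P0   0   -4   -3
   P1  -4    0    2
   P2   2    4    0
   P3   0    0    2

Candidate y = [2, 1, 2, 2]; check y·C column-wise:
  col t0: 2·0 + 1·-4 + 2·2 + 2·0 = 0
  col t1: 2·-4 + 1·0 + 2·4 + 2·0 = 0
  col t2: 2·-3 + 1·2 + 2·0 + 2·2 = 0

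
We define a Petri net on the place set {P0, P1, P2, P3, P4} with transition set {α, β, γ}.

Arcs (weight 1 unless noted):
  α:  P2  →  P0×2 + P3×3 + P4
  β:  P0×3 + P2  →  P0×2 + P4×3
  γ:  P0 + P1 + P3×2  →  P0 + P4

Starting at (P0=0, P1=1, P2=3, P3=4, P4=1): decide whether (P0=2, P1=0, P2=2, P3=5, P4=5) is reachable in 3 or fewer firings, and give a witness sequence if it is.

NO — not reachable within 3 firings

depth 0: 1 marking
depth 1: 2 markings reached so far
depth 2: 4 markings reached so far
depth 3: 7 markings reached so far
target is not among the 7 markings reachable within 3 steps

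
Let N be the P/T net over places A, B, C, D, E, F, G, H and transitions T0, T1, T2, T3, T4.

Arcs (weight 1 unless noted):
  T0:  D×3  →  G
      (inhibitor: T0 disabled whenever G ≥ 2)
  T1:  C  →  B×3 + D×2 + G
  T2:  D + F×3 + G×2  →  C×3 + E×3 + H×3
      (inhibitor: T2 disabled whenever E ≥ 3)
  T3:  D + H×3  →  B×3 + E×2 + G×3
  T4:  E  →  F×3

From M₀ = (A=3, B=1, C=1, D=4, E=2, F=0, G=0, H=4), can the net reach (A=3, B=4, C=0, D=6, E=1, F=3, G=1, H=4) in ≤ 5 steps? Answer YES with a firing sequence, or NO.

YES — reachable via ⟨T1, T4⟩ (2 firings)

step 1: fire T1:  (A=3, B=1, C=1, D=4, E=2, F=0, G=0, H=4) → (A=3, B=4, C=0, D=6, E=2, F=0, G=1, H=4)
step 2: fire T4:  (A=3, B=4, C=0, D=6, E=2, F=0, G=1, H=4) → (A=3, B=4, C=0, D=6, E=1, F=3, G=1, H=4)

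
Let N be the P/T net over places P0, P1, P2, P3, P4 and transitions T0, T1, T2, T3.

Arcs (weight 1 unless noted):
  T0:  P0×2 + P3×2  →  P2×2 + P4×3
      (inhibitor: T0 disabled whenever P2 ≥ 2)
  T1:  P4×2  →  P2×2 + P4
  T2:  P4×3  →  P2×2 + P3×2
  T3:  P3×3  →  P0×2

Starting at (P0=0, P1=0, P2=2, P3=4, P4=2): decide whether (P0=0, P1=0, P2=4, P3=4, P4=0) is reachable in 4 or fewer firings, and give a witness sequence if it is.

NO — not reachable within 4 firings

depth 0: 1 marking
depth 1: 3 markings reached so far
depth 2: 4 markings reached so far
depth 3: 4 markings reached so far
(frontier empty at depth 3; search complete)
target is not among the 4 markings reachable within 4 steps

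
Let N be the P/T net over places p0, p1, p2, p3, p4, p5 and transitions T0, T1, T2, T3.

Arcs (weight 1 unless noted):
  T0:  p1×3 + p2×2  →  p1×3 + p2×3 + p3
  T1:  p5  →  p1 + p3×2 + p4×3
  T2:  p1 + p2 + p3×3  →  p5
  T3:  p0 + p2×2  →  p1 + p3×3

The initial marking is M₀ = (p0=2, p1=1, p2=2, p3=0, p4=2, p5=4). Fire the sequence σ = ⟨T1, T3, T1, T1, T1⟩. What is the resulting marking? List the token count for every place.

(p0=1, p1=6, p2=0, p3=11, p4=14, p5=0)

step 1: fire T1:  (p0=2, p1=1, p2=2, p3=0, p4=2, p5=4) → (p0=2, p1=2, p2=2, p3=2, p4=5, p5=3)
step 2: fire T3:  (p0=2, p1=2, p2=2, p3=2, p4=5, p5=3) → (p0=1, p1=3, p2=0, p3=5, p4=5, p5=3)
step 3: fire T1:  (p0=1, p1=3, p2=0, p3=5, p4=5, p5=3) → (p0=1, p1=4, p2=0, p3=7, p4=8, p5=2)
step 4: fire T1:  (p0=1, p1=4, p2=0, p3=7, p4=8, p5=2) → (p0=1, p1=5, p2=0, p3=9, p4=11, p5=1)
step 5: fire T1:  (p0=1, p1=5, p2=0, p3=9, p4=11, p5=1) → (p0=1, p1=6, p2=0, p3=11, p4=14, p5=0)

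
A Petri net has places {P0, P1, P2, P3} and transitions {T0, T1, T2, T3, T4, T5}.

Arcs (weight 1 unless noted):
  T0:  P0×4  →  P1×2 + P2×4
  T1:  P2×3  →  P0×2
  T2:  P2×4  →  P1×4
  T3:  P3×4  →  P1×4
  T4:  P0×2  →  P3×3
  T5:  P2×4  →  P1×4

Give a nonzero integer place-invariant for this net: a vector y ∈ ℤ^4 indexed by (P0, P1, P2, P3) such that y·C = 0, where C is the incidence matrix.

Incidence matrix C (rows=places, cols=transitions):
       T0   T1   T2   T3   T4   T5
   P0  -4    2    0    0   -2    0
   P1   2    0    4    4    0    4
   P2   4   -3   -4    0    0   -4
   P3   0    0    0   -4    3    0

Candidate y = [3, 2, 2, 2]; check y·C column-wise:
  col T0: 3·-4 + 2·2 + 2·4 + 2·0 = 0
  col T1: 3·2 + 2·0 + 2·-3 + 2·0 = 0
  col T2: 3·0 + 2·4 + 2·-4 + 2·0 = 0
  col T3: 3·0 + 2·4 + 2·0 + 2·-4 = 0
  col T4: 3·-2 + 2·0 + 2·0 + 2·3 = 0
  col T5: 3·0 + 2·4 + 2·-4 + 2·0 = 0

y = (P0:3, P1:2, P2:2, P3:2)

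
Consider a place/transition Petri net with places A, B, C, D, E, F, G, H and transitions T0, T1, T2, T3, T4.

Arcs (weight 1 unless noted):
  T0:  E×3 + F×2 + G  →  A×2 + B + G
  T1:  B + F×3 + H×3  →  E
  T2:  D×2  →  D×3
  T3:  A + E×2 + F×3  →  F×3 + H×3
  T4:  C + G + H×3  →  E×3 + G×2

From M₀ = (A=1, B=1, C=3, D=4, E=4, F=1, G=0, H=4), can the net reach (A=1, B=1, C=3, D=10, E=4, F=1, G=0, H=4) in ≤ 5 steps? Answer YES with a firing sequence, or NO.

NO — not reachable within 5 firings

depth 0: 1 marking
depth 1: 2 markings reached so far
depth 2: 3 markings reached so far
depth 3: 4 markings reached so far
depth 4: 5 markings reached so far
depth 5: 6 markings reached so far
target is not among the 6 markings reachable within 5 steps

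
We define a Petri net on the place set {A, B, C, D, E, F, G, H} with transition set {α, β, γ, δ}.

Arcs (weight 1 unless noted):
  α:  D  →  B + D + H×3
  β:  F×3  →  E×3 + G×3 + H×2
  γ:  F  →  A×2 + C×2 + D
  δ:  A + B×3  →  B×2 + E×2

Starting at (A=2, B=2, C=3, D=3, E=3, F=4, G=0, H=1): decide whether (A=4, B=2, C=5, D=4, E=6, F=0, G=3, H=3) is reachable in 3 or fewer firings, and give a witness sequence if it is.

step 1: fire β:  (A=2, B=2, C=3, D=3, E=3, F=4, G=0, H=1) → (A=2, B=2, C=3, D=3, E=6, F=1, G=3, H=3)
step 2: fire γ:  (A=2, B=2, C=3, D=3, E=6, F=1, G=3, H=3) → (A=4, B=2, C=5, D=4, E=6, F=0, G=3, H=3)

YES — reachable via ⟨β, γ⟩ (2 firings)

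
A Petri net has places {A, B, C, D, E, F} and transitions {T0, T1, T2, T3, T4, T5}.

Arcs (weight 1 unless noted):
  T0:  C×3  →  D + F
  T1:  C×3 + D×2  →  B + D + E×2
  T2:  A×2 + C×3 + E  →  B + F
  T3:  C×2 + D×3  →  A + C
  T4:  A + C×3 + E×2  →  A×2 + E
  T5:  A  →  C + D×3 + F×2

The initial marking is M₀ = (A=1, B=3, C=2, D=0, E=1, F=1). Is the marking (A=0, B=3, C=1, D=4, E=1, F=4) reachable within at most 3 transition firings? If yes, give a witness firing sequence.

NO — not reachable within 3 firings

depth 0: 1 marking
depth 1: 2 markings reached so far
depth 2: 5 markings reached so far
depth 3: 6 markings reached so far
target is not among the 6 markings reachable within 3 steps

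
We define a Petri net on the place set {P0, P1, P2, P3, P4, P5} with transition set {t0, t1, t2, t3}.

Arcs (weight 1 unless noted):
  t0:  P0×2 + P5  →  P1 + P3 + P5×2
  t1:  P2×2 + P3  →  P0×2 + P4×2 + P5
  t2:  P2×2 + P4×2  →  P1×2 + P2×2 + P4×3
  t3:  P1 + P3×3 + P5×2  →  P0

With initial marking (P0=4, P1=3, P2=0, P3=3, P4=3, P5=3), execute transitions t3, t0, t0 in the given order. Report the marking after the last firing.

(P0=1, P1=4, P2=0, P3=2, P4=3, P5=3)

step 1: fire t3:  (P0=4, P1=3, P2=0, P3=3, P4=3, P5=3) → (P0=5, P1=2, P2=0, P3=0, P4=3, P5=1)
step 2: fire t0:  (P0=5, P1=2, P2=0, P3=0, P4=3, P5=1) → (P0=3, P1=3, P2=0, P3=1, P4=3, P5=2)
step 3: fire t0:  (P0=3, P1=3, P2=0, P3=1, P4=3, P5=2) → (P0=1, P1=4, P2=0, P3=2, P4=3, P5=3)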